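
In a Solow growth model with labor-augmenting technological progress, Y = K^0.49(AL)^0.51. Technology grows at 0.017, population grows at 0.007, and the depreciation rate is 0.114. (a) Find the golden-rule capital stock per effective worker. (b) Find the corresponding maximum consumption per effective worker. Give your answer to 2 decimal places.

Capital per effective worker breaks even when investment replaces (n + g + δ)·k; here n + g + δ = 0.138.
At the golden rule the marginal product of capital equals n+g+δ: 0.49·k^(0.49−1) = 0.138. Solving, k_gold = (0.49/0.138)^(1/0.51) ≈ 11.9965.
y_gold = 11.9965^0.49 ≈ 3.3786; c_gold = y_gold − 0.138·k_gold ≈ 1.7231.

(a) k_gold ≈ 12.00; (b) c_gold ≈ 1.72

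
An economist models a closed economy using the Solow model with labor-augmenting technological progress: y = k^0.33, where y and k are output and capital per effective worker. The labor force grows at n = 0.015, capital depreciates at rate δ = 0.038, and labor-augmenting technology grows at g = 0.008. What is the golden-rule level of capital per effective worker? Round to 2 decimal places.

k_gold ≈ 12.43

The effective depreciation rate is n + g + δ = 0.015 + 0.008 + 0.038 = 0.061.
Maximizing c = f(k) − (n+g+δ)·k gives f'(k) = n+g+δ, i.e. 0.33·k^(0.33−1) = 0.061, so k_gold = (0.33/0.061)^(1/0.67) ≈ 12.4252.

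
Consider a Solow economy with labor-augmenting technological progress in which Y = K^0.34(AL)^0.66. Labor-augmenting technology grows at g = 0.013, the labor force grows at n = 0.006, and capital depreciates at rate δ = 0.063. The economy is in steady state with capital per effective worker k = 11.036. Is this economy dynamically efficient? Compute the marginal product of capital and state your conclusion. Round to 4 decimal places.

dynamically inefficient; MPK ≈ 0.0697

Capital per effective worker breaks even when investment replaces (n + g + δ)·k; here n + g + δ = 0.082.
MPK = 0.34·k^(0.34−1) = 0.34·11.036^(-0.66) ≈ 0.0697.
MPK < 0.082, so the economy is dynamically inefficient (over-saving).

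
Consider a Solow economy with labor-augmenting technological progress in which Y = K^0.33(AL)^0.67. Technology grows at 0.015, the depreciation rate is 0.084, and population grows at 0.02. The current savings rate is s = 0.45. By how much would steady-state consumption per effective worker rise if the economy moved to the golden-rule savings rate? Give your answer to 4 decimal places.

n + g + δ = 0.02 + 0.015 + 0.084 = 0.119.
Current steady state (s = 0.45): k* = (0.45/0.119)^(1/0.67) ≈ 7.2809, y* = 7.2809^0.33 ≈ 1.9254, c* = (1−0.45)·1.9254 ≈ 1.0590.
Golden rule sets MPK = n+g+δ: 0.33·k^(0.33−1) = 0.119, so k_gold = (0.33/0.119)^(1/0.67) ≈ 4.5829.
y_gold = 4.5829^0.33 ≈ 1.6526, c_gold = y_gold − 0.119·k_gold ≈ 1.1073.
Gain: Δc = 1.1073 − 1.0590 ≈ 0.0483.

Δc ≈ 0.0483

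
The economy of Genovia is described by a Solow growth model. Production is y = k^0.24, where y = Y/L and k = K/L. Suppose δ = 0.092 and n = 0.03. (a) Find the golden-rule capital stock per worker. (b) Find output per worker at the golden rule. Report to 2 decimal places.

Capital per worker breaks even when investment replaces (n + δ)·k; here n + δ = 0.122.
Golden rule sets MPK = n+δ: 0.24·k^(0.24−1) = 0.122, so k_gold = (0.24/0.122)^(1/0.76) ≈ 2.4358.
y_gold = 2.4358^0.24 ≈ 1.2382.

(a) k_gold ≈ 2.44; (b) y_gold ≈ 1.24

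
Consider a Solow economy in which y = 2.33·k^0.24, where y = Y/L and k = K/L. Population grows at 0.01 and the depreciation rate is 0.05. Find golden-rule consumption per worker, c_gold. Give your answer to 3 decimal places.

c_gold ≈ 3.583

The effective depreciation rate is n + δ = 0.01 + 0.05 = 0.06.
Maximizing c = f(k) − (n+δ)·k gives f'(k) = n+δ, i.e. 0.24·2.33·k^(0.24−1) = 0.06, so k_gold = (0.24·2.33/0.06)^(1/0.76) ≈ 18.8602.
y_gold = 2.33·18.8602^0.24 ≈ 4.7151.
c_gold = y_gold − (n+δ)·k_gold = 4.7151 − 0.06·18.8602 ≈ 3.5834.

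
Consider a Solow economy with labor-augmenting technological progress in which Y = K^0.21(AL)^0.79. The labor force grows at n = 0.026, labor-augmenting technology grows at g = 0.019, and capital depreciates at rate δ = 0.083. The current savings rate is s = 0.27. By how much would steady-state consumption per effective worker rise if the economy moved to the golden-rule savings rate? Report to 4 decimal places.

Break-even investment rate: n + g + δ = 0.026 + 0.019 + 0.083 = 0.128.
Current steady state (s = 0.27): k* = (0.27/0.128)^(1/0.79) ≈ 2.5723, y* = 2.5723^0.21 ≈ 1.2195, c* = (1−0.27)·1.2195 ≈ 0.8902.
Golden rule sets MPK = n+g+δ: 0.21·k^(0.21−1) = 0.128, so k_gold = (0.21/0.128)^(1/0.79) ≈ 1.8714.
y_gold = 1.8714^0.21 ≈ 1.1407, c_gold = y_gold − 0.128·k_gold ≈ 0.9011.
Gain: Δc = 0.9011 − 0.8902 ≈ 0.0109.

Δc ≈ 0.0109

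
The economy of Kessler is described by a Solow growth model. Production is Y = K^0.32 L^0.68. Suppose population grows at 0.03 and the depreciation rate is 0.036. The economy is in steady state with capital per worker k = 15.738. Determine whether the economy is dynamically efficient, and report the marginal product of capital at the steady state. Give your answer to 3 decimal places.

n + δ = 0.03 + 0.036 = 0.066.
MPK = 0.32·k^(0.32−1) = 0.32·15.738^(-0.68) ≈ 0.0491.
MPK < 0.066, so the economy is dynamically inefficient (over-saving).

dynamically inefficient; MPK ≈ 0.049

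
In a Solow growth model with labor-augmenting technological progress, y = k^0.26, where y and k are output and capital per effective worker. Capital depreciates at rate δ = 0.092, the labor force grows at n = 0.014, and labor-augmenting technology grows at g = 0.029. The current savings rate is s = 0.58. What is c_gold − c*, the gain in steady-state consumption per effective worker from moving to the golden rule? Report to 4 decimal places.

n + g + δ = 0.014 + 0.029 + 0.092 = 0.135.
Current steady state (s = 0.58): k* = (0.58/0.135)^(1/0.74) ≈ 7.1702, y* = 7.1702^0.26 ≈ 1.6689, c* = (1−0.58)·1.6689 ≈ 0.7010.
At the golden rule the marginal product of capital equals n+g+δ: 0.26·k^(0.26−1) = 0.135. Solving, k_gold = (0.26/0.135)^(1/0.74) ≈ 2.4246.
y_gold = 2.4246^0.26 ≈ 1.2590, c_gold = y_gold − 0.135·k_gold ≈ 0.9316.
Gain: Δc = 0.9316 − 0.7010 ≈ 0.2307.

Δc ≈ 0.2307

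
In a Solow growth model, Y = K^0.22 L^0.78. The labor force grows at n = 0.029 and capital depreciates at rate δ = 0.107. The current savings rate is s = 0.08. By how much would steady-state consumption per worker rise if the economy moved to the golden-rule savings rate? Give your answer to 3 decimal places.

Δc ≈ 0.101

Capital per worker breaks even when investment replaces (n + δ)·k; here n + δ = 0.136.
Current steady state (s = 0.08): k* = (0.08/0.136)^(1/0.78) ≈ 0.5065, y* = 0.5065^0.22 ≈ 0.8610, c* = (1−0.08)·0.8610 ≈ 0.7921.
Setting f'(k) = n+δ gives 0.22·k^(0.22−1) = 0.136, hence k_gold = (0.22/0.136)^(1/0.78) ≈ 1.8527.
y_gold = 1.8527^0.22 ≈ 1.1453, c_gold = y_gold − 0.136·k_gold ≈ 0.8933.
Gain: Δc = 0.8933 − 0.7921 ≈ 0.1012.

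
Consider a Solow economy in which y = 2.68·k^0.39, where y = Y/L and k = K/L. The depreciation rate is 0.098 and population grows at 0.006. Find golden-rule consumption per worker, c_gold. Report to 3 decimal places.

Break-even investment rate: n + δ = 0.006 + 0.098 = 0.104.
Maximizing c = f(k) − (n+δ)·k gives f'(k) = n+δ, i.e. 0.39·2.68·k^(0.39−1) = 0.104, so k_gold = (0.39·2.68/0.104)^(1/0.61) ≈ 43.9436.
y_gold = 2.68·43.9436^0.39 ≈ 11.7183.
c_gold = y_gold − (n+δ)·k_gold = 11.7183 − 0.104·43.9436 ≈ 7.1482.

c_gold ≈ 7.148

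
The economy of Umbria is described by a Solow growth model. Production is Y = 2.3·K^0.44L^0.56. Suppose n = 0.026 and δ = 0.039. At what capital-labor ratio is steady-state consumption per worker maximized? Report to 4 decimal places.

k_gold ≈ 134.6011

Capital per worker breaks even when investment replaces (n + δ)·k; here n + δ = 0.065.
At the golden rule the marginal product of capital equals n+δ: 0.44·2.3·k^(0.44−1) = 0.065. Solving, k_gold = (0.44·2.3/0.065)^(1/0.56) ≈ 134.6011.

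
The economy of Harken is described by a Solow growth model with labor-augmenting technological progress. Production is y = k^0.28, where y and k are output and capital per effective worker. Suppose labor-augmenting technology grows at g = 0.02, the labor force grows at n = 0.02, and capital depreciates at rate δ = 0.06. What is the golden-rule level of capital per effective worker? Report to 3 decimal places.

k_gold ≈ 4.179

The effective depreciation rate is n + g + δ = 0.02 + 0.02 + 0.06 = 0.1.
Setting f'(k) = n+g+δ gives 0.28·k^(0.28−1) = 0.1, hence k_gold = (0.28/0.1)^(1/0.72) ≈ 4.1788.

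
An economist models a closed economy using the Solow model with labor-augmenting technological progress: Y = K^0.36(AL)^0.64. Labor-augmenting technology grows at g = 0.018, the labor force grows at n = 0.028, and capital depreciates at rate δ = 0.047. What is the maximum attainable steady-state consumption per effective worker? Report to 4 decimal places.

The effective depreciation rate is n + g + δ = 0.028 + 0.018 + 0.047 = 0.093.
Maximizing c = f(k) − (n+g+δ)·k gives f'(k) = n+g+δ, i.e. 0.36·k^(0.36−1) = 0.093, so k_gold = (0.36/0.093)^(1/0.64) ≈ 8.2883.
y_gold = 8.2883^0.36 ≈ 2.1412.
c_gold = y_gold − (n+g+δ)·k_gold = 2.1412 − 0.093·8.2883 ≈ 1.3703.

c_gold ≈ 1.3703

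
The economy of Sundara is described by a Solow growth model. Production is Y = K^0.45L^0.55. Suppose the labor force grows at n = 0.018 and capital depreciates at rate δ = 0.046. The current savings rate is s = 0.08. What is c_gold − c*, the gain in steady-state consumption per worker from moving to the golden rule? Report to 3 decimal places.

Δc ≈ 1.608

Break-even investment rate: n + δ = 0.018 + 0.046 = 0.064.
Current steady state (s = 0.08): k* = (0.08/0.064)^(1/0.55) ≈ 1.5004, y* = 1.5004^0.45 ≈ 1.2003, c* = (1−0.08)·1.2003 ≈ 1.1043.
Maximizing c = f(k) − (n+δ)·k gives f'(k) = n+δ, i.e. 0.45·k^(0.45−1) = 0.064, so k_gold = (0.45/0.064)^(1/0.55) ≈ 34.6784.
y_gold = 34.6784^0.45 ≈ 4.9320, c_gold = y_gold − 0.064·k_gold ≈ 2.7126.
Gain: Δc = 2.7126 − 1.1043 ≈ 1.6083.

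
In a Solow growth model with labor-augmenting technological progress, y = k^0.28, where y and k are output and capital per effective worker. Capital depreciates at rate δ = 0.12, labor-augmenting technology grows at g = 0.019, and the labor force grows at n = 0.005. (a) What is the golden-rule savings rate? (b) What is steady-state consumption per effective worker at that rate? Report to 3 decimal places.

(a) s_gold = 0.280; (b) c_gold ≈ 0.932

n + g + δ = 0.005 + 0.019 + 0.12 = 0.144.
For Cobb-Douglas, s_gold equals capital's share: s_gold = 0.28.
At the golden rule the marginal product of capital equals n+g+δ: 0.28·k^(0.28−1) = 0.144. Solving, k_gold = (0.28/0.144)^(1/0.72) ≈ 2.5183.
y_gold = 2.5183^0.28 ≈ 1.2951; c_gold = (1−0.28)·y_gold ≈ 0.9325.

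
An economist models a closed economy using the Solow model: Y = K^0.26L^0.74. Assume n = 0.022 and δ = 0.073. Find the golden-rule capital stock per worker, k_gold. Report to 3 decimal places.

k_gold ≈ 3.898

n + δ = 0.022 + 0.073 = 0.095.
Setting f'(k) = n+δ gives 0.26·k^(0.26−1) = 0.095, hence k_gold = (0.26/0.095)^(1/0.74) ≈ 3.8983.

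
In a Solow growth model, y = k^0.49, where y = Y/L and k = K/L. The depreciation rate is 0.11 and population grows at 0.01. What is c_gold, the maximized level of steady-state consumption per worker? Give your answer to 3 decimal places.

Capital per worker breaks even when investment replaces (n + δ)·k; here n + δ = 0.12.
Golden rule sets MPK = n+δ: 0.49·k^(0.49−1) = 0.12, so k_gold = (0.49/0.12)^(1/0.51) ≈ 15.7786.
y_gold = 15.7786^0.49 ≈ 3.8641.
c_gold = y_gold − (n+δ)·k_gold = 3.8641 − 0.12·15.7786 ≈ 1.9707.

c_gold ≈ 1.971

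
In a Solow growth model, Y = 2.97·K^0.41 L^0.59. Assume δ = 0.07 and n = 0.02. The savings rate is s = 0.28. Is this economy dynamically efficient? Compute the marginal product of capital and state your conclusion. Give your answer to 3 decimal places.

The effective depreciation rate is n + δ = 0.02 + 0.07 = 0.09.
Steady-state k*: s·A·k^0.41 = 0.09·k gives k* = (0.28·2.97/0.09)^(1/0.59) ≈ 43.3244.
MPK = 0.41·2.97·43.3244^(-0.59) ≈ 0.1318.
MPK > n+δ = 0.09, so the economy is dynamically efficient (under-saving).

dynamically efficient; MPK ≈ 0.132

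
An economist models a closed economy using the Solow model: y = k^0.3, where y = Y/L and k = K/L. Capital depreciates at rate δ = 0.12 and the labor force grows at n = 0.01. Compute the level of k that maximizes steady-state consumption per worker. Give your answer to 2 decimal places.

Break-even investment rate: n + δ = 0.01 + 0.12 = 0.13.
Golden rule sets MPK = n+δ: 0.3·k^(0.3−1) = 0.13, so k_gold = (0.3/0.13)^(1/0.7) ≈ 3.3024.

k_gold ≈ 3.30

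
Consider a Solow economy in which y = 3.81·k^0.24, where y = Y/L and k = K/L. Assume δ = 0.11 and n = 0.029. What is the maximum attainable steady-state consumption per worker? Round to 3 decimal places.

Break-even investment rate: n + δ = 0.029 + 0.11 = 0.139.
Setting f'(k) = n+δ gives 0.24·3.81·k^(0.24−1) = 0.139, hence k_gold = (0.24·3.81/0.139)^(1/0.76) ≈ 11.9255.
y_gold = 3.81·11.9255^0.24 ≈ 6.9068.
c_gold = y_gold − (n+δ)·k_gold = 6.9068 − 0.139·11.9255 ≈ 5.2492.

c_gold ≈ 5.249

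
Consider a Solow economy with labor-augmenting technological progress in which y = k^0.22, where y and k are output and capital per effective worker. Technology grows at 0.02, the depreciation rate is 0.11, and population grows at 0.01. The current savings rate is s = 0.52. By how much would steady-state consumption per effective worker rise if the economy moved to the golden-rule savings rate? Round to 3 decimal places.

Δc ≈ 0.191

Break-even investment rate: n + g + δ = 0.01 + 0.02 + 0.11 = 0.14.
Current steady state (s = 0.52): k* = (0.52/0.14)^(1/0.78) ≈ 5.3779, y* = 5.3779^0.22 ≈ 1.4479, c* = (1−0.52)·1.4479 ≈ 0.6950.
Golden rule sets MPK = n+g+δ: 0.22·k^(0.22−1) = 0.14, so k_gold = (0.22/0.14)^(1/0.78) ≈ 1.7851.
y_gold = 1.7851^0.22 ≈ 1.1360, c_gold = y_gold − 0.14·k_gold ≈ 0.8861.
Gain: Δc = 0.8861 − 0.6950 ≈ 0.1911.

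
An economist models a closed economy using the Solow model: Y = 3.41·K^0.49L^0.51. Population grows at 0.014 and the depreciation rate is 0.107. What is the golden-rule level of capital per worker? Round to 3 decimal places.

Break-even investment rate: n + δ = 0.014 + 0.107 = 0.121.
Golden rule sets MPK = n+δ: 0.49·3.41·k^(0.49−1) = 0.121, so k_gold = (0.49·3.41/0.121)^(1/0.51) ≈ 172.0354.

k_gold ≈ 172.035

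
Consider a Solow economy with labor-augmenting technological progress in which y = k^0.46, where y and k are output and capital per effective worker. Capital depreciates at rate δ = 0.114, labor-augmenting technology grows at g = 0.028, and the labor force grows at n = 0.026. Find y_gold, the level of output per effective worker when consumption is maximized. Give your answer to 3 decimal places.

The effective depreciation rate is n + g + δ = 0.026 + 0.028 + 0.114 = 0.168.
At the golden rule the marginal product of capital equals n+g+δ: 0.46·k^(0.46−1) = 0.168. Solving, k_gold = (0.46/0.168)^(1/0.54) ≈ 6.4579.
Output: y_gold = k_gold^0.46 = 6.4579^0.46 ≈ 2.3585.

y_gold ≈ 2.359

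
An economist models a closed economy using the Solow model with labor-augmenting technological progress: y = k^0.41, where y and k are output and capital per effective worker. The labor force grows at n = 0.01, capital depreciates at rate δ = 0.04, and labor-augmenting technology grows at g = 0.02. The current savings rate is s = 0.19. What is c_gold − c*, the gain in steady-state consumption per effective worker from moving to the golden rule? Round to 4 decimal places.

The effective depreciation rate is n + g + δ = 0.01 + 0.02 + 0.04 = 0.07.
Current steady state (s = 0.19): k* = (0.19/0.07)^(1/0.59) ≈ 5.4326, y* = 5.4326^0.41 ≈ 2.0015, c* = (1−0.19)·2.0015 ≈ 1.6212.
Setting f'(k) = n+g+δ gives 0.41·k^(0.41−1) = 0.07, hence k_gold = (0.41/0.07)^(1/0.59) ≈ 20.0061.
y_gold = 20.0061^0.41 ≈ 3.4157, c_gold = y_gold − 0.07·k_gold ≈ 2.0152.
Gain: Δc = 2.0152 − 1.6212 ≈ 0.3940.

Δc ≈ 0.3940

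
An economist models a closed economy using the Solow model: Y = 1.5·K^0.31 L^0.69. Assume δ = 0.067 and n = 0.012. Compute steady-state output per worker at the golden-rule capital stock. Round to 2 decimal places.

y_gold ≈ 3.33

Break-even investment rate: n + δ = 0.012 + 0.067 = 0.079.
Maximizing c = f(k) − (n+δ)·k gives f'(k) = n+δ, i.e. 0.31·1.5·k^(0.31−1) = 0.079, so k_gold = (0.31·1.5/0.079)^(1/0.69) ≈ 13.0524.
Output: y_gold = 1.5·k_gold^0.31 = 1.5·13.0524^0.31 ≈ 3.3263.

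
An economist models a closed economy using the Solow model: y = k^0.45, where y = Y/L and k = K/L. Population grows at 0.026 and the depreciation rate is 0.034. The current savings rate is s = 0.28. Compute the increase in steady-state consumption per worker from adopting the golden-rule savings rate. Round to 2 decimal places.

The effective depreciation rate is n + δ = 0.026 + 0.034 = 0.06.
Current steady state (s = 0.28): k* = (0.28/0.06)^(1/0.55) ≈ 16.4580, y* = 16.4580^0.45 ≈ 3.5267, c* = (1−0.28)·3.5267 ≈ 2.5392.
Setting f'(k) = n+δ gives 0.45·k^(0.45−1) = 0.06, hence k_gold = (0.45/0.06)^(1/0.55) ≈ 38.9960.
y_gold = 38.9960^0.45 ≈ 5.1995, c_gold = y_gold − 0.06·k_gold ≈ 2.8597.
Gain: Δc = 2.8597 − 2.5392 ≈ 0.3205.

Δc ≈ 0.32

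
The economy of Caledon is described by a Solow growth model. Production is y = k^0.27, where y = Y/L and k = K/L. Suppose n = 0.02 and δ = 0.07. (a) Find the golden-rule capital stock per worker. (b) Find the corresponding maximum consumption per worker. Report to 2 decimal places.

Capital per worker breaks even when investment replaces (n + δ)·k; here n + δ = 0.09.
At the golden rule the marginal product of capital equals n+δ: 0.27·k^(0.27−1) = 0.09. Solving, k_gold = (0.27/0.09)^(1/0.73) ≈ 4.5039.
y_gold = 4.5039^0.27 ≈ 1.5013; c_gold = y_gold − 0.09·k_gold ≈ 1.0960.

(a) k_gold ≈ 4.50; (b) c_gold ≈ 1.10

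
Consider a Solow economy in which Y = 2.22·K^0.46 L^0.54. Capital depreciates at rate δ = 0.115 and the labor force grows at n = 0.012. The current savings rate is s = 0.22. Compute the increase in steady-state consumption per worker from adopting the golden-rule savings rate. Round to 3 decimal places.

Δc ≈ 1.624

Break-even investment rate: n + δ = 0.012 + 0.115 = 0.127.
Current steady state (s = 0.22): k* = (0.22·2.22/0.127)^(1/0.54) ≈ 12.1138, y* = 2.22·12.1138^0.46 ≈ 6.9930, c* = (1−0.22)·6.9930 ≈ 5.4545.
At the golden rule the marginal product of capital equals n+δ: 0.46·2.22·k^(0.46−1) = 0.127. Solving, k_gold = (0.46·2.22/0.127)^(1/0.54) ≈ 47.4782.
y_gold = 2.22·47.4782^0.46 ≈ 13.1081, c_gold = y_gold − 0.127·k_gold ≈ 7.0784.
Gain: Δc = 7.0784 − 5.4545 ≈ 1.6239.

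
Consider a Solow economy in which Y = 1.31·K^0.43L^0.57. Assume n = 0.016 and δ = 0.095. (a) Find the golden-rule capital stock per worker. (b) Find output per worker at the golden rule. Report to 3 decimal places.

(a) k_gold ≈ 17.281; (b) y_gold ≈ 4.461

Capital per worker breaks even when investment replaces (n + δ)·k; here n + δ = 0.111.
Maximizing c = f(k) − (n+δ)·k gives f'(k) = n+δ, i.e. 0.43·1.31·k^(0.43−1) = 0.111, so k_gold = (0.43·1.31/0.111)^(1/0.57) ≈ 17.2812.
y_gold = 1.31·17.2812^0.43 ≈ 4.4610.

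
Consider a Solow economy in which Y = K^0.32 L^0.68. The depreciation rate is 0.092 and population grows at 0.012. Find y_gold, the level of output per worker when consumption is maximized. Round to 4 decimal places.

y_gold ≈ 1.6971

Break-even investment rate: n + δ = 0.012 + 0.092 = 0.104.
Setting f'(k) = n+δ gives 0.32·k^(0.32−1) = 0.104, hence k_gold = (0.32/0.104)^(1/0.68) ≈ 5.2218.
Output: y_gold = k_gold^0.32 = 5.2218^0.32 ≈ 1.6971.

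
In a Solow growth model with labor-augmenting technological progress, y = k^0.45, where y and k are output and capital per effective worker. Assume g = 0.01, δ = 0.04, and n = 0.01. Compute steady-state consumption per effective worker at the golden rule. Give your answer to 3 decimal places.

n + g + δ = 0.01 + 0.01 + 0.04 = 0.06.
Golden rule sets MPK = n+g+δ: 0.45·k^(0.45−1) = 0.06, so k_gold = (0.45/0.06)^(1/0.55) ≈ 38.9960.
y_gold = 38.9960^0.45 ≈ 5.1995.
c_gold = y_gold − (n+g+δ)·k_gold = 5.1995 − 0.06·38.9960 ≈ 2.8597.

c_gold ≈ 2.860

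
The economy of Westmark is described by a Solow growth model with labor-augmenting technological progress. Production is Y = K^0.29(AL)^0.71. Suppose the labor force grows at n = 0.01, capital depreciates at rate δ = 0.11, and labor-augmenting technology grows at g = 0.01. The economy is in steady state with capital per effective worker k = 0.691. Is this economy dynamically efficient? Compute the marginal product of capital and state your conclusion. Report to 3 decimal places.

The effective depreciation rate is n + g + δ = 0.01 + 0.01 + 0.11 = 0.13.
MPK = 0.29·k^(0.29−1) = 0.29·0.691^(-0.71) ≈ 0.3770.
MPK > 0.13, so the economy is dynamically efficient (under-saving).

dynamically efficient; MPK ≈ 0.377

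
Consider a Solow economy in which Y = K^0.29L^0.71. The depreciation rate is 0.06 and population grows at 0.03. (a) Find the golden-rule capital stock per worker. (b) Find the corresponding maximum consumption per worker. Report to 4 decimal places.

Capital per worker breaks even when investment replaces (n + δ)·k; here n + δ = 0.09.
At the golden rule the marginal product of capital equals n+δ: 0.29·k^(0.29−1) = 0.09. Solving, k_gold = (0.29/0.09)^(1/0.71) ≈ 5.1965.
y_gold = 5.1965^0.29 ≈ 1.6127; c_gold = y_gold − 0.09·k_gold ≈ 1.1450.

(a) k_gold ≈ 5.1965; (b) c_gold ≈ 1.1450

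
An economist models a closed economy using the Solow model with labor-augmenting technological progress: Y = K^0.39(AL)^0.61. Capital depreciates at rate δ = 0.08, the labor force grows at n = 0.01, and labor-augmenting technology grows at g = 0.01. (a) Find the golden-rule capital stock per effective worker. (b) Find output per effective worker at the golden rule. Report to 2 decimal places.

(a) k_gold ≈ 9.31; (b) y_gold ≈ 2.39

Capital per effective worker breaks even when investment replaces (n + g + δ)·k; here n + g + δ = 0.1.
Maximizing c = f(k) − (n+g+δ)·k gives f'(k) = n+g+δ, i.e. 0.39·k^(0.39−1) = 0.1, so k_gold = (0.39/0.1)^(1/0.61) ≈ 9.3102.
y_gold = 9.3102^0.39 ≈ 2.3872.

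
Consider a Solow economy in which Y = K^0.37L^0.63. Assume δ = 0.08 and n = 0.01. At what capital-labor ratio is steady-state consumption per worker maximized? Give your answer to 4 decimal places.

k_gold ≈ 9.4306

The effective depreciation rate is n + δ = 0.01 + 0.08 = 0.09.
Golden rule sets MPK = n+δ: 0.37·k^(0.37−1) = 0.09, so k_gold = (0.37/0.09)^(1/0.63) ≈ 9.4306.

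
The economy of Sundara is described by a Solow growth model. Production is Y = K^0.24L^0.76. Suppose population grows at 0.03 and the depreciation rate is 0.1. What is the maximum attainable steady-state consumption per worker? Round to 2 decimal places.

n + δ = 0.03 + 0.1 = 0.13.
Setting f'(k) = n+δ gives 0.24·k^(0.24−1) = 0.13, hence k_gold = (0.24/0.13)^(1/0.76) ≈ 2.2405.
y_gold = 2.2405^0.24 ≈ 1.2136.
c_gold = y_gold − (n+δ)·k_gold = 1.2136 − 0.13·2.2405 ≈ 0.9224.

c_gold ≈ 0.92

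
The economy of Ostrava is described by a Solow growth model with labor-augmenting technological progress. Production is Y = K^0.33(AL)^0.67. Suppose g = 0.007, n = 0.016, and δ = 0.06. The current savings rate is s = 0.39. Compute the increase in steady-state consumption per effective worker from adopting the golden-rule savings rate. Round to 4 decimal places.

Δc ≈ 0.0152

Break-even investment rate: n + g + δ = 0.016 + 0.007 + 0.06 = 0.083.
Current steady state (s = 0.39): k* = (0.39/0.083)^(1/0.67) ≈ 10.0685, y* = 10.0685^0.33 ≈ 2.1428, c* = (1−0.39)·2.1428 ≈ 1.3071.
At the golden rule the marginal product of capital equals n+g+δ: 0.33·k^(0.33−1) = 0.083. Solving, k_gold = (0.33/0.083)^(1/0.67) ≈ 7.8466.
y_gold = 7.8466^0.33 ≈ 1.9735, c_gold = y_gold − 0.083·k_gold ≈ 1.3223.
Gain: Δc = 1.3223 − 1.3071 ≈ 0.0152.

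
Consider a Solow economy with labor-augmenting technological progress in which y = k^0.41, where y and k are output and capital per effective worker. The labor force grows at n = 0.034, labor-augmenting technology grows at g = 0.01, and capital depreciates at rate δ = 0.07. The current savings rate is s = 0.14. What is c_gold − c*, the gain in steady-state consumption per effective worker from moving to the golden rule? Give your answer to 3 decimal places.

n + g + δ = 0.034 + 0.01 + 0.07 = 0.114.
Current steady state (s = 0.14): k* = (0.14/0.114)^(1/0.59) ≈ 1.4165, y* = 1.4165^0.41 ≈ 1.1535, c* = (1−0.14)·1.1535 ≈ 0.9920.
Setting f'(k) = n+g+δ gives 0.41·k^(0.41−1) = 0.114, hence k_gold = (0.41/0.114)^(1/0.59) ≈ 8.7532.
y_gold = 8.7532^0.41 ≈ 2.4338, c_gold = y_gold − 0.114·k_gold ≈ 1.4360.
Gain: Δc = 1.4360 − 0.9920 ≈ 0.4440.

Δc ≈ 0.444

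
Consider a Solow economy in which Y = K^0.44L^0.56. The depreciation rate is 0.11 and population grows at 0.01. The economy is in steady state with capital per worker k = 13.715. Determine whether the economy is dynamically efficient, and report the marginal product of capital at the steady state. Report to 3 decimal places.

dynamically inefficient; MPK ≈ 0.102

The effective depreciation rate is n + δ = 0.01 + 0.11 = 0.12.
MPK = 0.44·k^(0.44−1) = 0.44·13.715^(-0.56) ≈ 0.1015.
MPK < 0.12, so the economy is dynamically inefficient (over-saving).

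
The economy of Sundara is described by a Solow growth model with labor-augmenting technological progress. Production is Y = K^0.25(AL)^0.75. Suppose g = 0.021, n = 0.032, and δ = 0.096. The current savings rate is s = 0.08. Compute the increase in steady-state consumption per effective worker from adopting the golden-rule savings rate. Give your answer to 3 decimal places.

Δc ≈ 0.143

The effective depreciation rate is n + g + δ = 0.032 + 0.021 + 0.096 = 0.149.
Current steady state (s = 0.08): k* = (0.08/0.149)^(1/0.75) ≈ 0.4364, y* = 0.4364^0.25 ≈ 0.8128, c* = (1−0.08)·0.8128 ≈ 0.7477.
Maximizing c = f(k) − (n+g+δ)·k gives f'(k) = n+g+δ, i.e. 0.25·k^(0.25−1) = 0.149, so k_gold = (0.25/0.149)^(1/0.75) ≈ 1.9938.
y_gold = 1.9938^0.25 ≈ 1.1883, c_gold = y_gold − 0.149·k_gold ≈ 0.8912.
Gain: Δc = 0.8912 − 0.7477 ≈ 0.1435.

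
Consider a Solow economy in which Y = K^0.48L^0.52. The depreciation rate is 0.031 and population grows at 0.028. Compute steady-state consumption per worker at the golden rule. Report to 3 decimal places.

c_gold ≈ 3.600

Capital per worker breaks even when investment replaces (n + δ)·k; here n + δ = 0.059.
Golden rule sets MPK = n+δ: 0.48·k^(0.48−1) = 0.059, so k_gold = (0.48/0.059)^(1/0.52) ≈ 56.3311.
y_gold = 56.3311^0.48 ≈ 6.9240.
c_gold = y_gold − (n+δ)·k_gold = 6.9240 − 0.059·56.3311 ≈ 3.6005.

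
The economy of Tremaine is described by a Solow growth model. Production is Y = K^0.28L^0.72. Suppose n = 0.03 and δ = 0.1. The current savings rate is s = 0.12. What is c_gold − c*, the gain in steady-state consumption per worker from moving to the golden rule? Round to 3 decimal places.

Δc ≈ 0.117

n + δ = 0.03 + 0.1 = 0.13.
Current steady state (s = 0.12): k* = (0.12/0.13)^(1/0.72) ≈ 0.8948, y* = 0.8948^0.28 ≈ 0.9694, c* = (1−0.12)·0.9694 ≈ 0.8530.
At the golden rule the marginal product of capital equals n+δ: 0.28·k^(0.28−1) = 0.13. Solving, k_gold = (0.28/0.13)^(1/0.72) ≈ 2.9027.
y_gold = 2.9027^0.28 ≈ 1.3477, c_gold = y_gold − 0.13·k_gold ≈ 0.9703.
Gain: Δc = 0.9703 − 0.8530 ≈ 0.1173.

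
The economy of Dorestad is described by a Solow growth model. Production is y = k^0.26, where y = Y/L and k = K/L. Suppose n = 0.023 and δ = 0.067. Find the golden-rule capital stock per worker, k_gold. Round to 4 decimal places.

k_gold ≈ 4.1938

The effective depreciation rate is n + δ = 0.023 + 0.067 = 0.09.
Setting f'(k) = n+δ gives 0.26·k^(0.26−1) = 0.09, hence k_gold = (0.26/0.09)^(1/0.74) ≈ 4.1938.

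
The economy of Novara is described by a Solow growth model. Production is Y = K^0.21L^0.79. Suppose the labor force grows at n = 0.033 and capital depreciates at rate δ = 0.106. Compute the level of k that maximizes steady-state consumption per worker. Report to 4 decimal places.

Capital per worker breaks even when investment replaces (n + δ)·k; here n + δ = 0.139.
Setting f'(k) = n+δ gives 0.21·k^(0.21−1) = 0.139, hence k_gold = (0.21/0.139)^(1/0.79) ≈ 1.6859.

k_gold ≈ 1.6859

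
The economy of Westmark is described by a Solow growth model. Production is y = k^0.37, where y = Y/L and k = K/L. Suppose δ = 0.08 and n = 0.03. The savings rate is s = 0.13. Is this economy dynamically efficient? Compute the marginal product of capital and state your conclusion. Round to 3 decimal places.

n + δ = 0.03 + 0.08 = 0.11.
Steady-state k*: s·k^0.37 = 0.11·k gives k* = (0.13/0.11)^(1/0.63) ≈ 1.3036.
MPK = 0.37·1.3036^(-0.63) ≈ 0.3131.
MPK > n+δ = 0.11, so the economy is dynamically efficient (under-saving).

dynamically efficient; MPK ≈ 0.313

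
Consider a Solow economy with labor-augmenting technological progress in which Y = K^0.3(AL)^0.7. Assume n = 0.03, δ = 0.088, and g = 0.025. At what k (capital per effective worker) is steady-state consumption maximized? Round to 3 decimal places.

n + g + δ = 0.03 + 0.025 + 0.088 = 0.143.
Golden rule sets MPK = n+g+δ: 0.3·k^(0.3−1) = 0.143, so k_gold = (0.3/0.143)^(1/0.7) ≈ 2.8820.

k_gold ≈ 2.882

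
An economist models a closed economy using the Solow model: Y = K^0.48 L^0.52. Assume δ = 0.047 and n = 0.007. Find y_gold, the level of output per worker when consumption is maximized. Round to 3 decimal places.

y_gold ≈ 7.514

Break-even investment rate: n + δ = 0.007 + 0.047 = 0.054.
Setting f'(k) = n+δ gives 0.48·k^(0.48−1) = 0.054, hence k_gold = (0.48/0.054)^(1/0.52) ≈ 66.7893.
Output: y_gold = k_gold^0.48 = 66.7893^0.48 ≈ 7.5138.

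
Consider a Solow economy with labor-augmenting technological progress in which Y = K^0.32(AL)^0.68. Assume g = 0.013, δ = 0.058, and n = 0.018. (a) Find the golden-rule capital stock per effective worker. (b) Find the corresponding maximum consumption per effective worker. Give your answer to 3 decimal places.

(a) k_gold ≈ 6.566; (b) c_gold ≈ 1.242

n + g + δ = 0.018 + 0.013 + 0.058 = 0.089.
Golden rule sets MPK = n+g+δ: 0.32·k^(0.32−1) = 0.089, so k_gold = (0.32/0.089)^(1/0.68) ≈ 6.5659.
y_gold = 6.5659^0.32 ≈ 1.8261; c_gold = y_gold − 0.089·k_gold ≈ 1.2418.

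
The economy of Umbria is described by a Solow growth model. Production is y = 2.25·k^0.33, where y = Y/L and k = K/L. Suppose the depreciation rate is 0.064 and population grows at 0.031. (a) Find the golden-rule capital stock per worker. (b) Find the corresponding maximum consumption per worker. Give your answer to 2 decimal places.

(a) k_gold ≈ 21.52; (b) c_gold ≈ 4.15

Capital per worker breaks even when investment replaces (n + δ)·k; here n + δ = 0.095.
Setting f'(k) = n+δ gives 0.33·2.25·k^(0.33−1) = 0.095, hence k_gold = (0.33·2.25/0.095)^(1/0.67) ≈ 21.5177.
y_gold = 2.25·21.5177^0.33 ≈ 6.1945; c_gold = y_gold − 0.095·k_gold ≈ 4.1503.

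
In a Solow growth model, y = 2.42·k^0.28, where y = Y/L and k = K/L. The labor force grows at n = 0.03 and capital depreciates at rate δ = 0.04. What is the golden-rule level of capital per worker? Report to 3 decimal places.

The effective depreciation rate is n + δ = 0.03 + 0.04 = 0.07.
Golden rule sets MPK = n+δ: 0.28·2.42·k^(0.28−1) = 0.07, so k_gold = (0.28·2.42/0.07)^(1/0.72) ≈ 23.4030.

k_gold ≈ 23.403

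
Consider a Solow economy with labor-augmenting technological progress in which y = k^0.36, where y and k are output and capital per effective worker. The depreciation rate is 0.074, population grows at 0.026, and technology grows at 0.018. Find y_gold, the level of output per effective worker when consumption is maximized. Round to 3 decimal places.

y_gold ≈ 1.873

Capital per effective worker breaks even when investment replaces (n + g + δ)·k; here n + g + δ = 0.118.
Golden rule sets MPK = n+g+δ: 0.36·k^(0.36−1) = 0.118, so k_gold = (0.36/0.118)^(1/0.64) ≈ 5.7136.
Output: y_gold = k_gold^0.36 = 5.7136^0.36 ≈ 1.8728.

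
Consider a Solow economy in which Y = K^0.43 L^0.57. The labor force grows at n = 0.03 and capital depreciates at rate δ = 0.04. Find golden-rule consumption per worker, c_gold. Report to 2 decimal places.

n + δ = 0.03 + 0.04 = 0.07.
Setting f'(k) = n+δ gives 0.43·k^(0.43−1) = 0.07, hence k_gold = (0.43/0.07)^(1/0.57) ≈ 24.1605.
y_gold = 24.1605^0.43 ≈ 3.9331.
c_gold = y_gold − (n+δ)·k_gold = 3.9331 − 0.07·24.1605 ≈ 2.2419.

c_gold ≈ 2.24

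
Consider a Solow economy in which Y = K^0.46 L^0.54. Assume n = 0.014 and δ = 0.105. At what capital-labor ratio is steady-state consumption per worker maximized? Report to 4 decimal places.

k_gold ≈ 12.2300

Break-even investment rate: n + δ = 0.014 + 0.105 = 0.119.
Golden rule sets MPK = n+δ: 0.46·k^(0.46−1) = 0.119, so k_gold = (0.46/0.119)^(1/0.54) ≈ 12.2300.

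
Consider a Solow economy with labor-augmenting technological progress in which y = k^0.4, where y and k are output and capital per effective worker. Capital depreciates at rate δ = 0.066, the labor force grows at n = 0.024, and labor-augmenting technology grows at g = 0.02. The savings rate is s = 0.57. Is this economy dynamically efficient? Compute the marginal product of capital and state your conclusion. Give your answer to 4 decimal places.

dynamically inefficient; MPK ≈ 0.0772

The effective depreciation rate is n + g + δ = 0.024 + 0.02 + 0.066 = 0.11.
Steady-state k*: s·k^0.4 = 0.11·k gives k* = (0.57/0.11)^(1/0.6) ≈ 15.5169.
MPK = 0.4·15.5169^(-0.6) ≈ 0.0772.
MPK < n+g+δ = 0.11, so the economy is dynamically inefficient (over-saving).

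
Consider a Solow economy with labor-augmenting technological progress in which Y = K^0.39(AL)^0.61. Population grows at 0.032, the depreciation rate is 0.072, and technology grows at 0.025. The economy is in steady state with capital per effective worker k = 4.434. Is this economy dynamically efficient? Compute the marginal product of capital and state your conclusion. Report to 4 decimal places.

dynamically efficient; MPK ≈ 0.1572

Break-even investment rate: n + g + δ = 0.032 + 0.025 + 0.072 = 0.129.
MPK = 0.39·k^(0.39−1) = 0.39·4.434^(-0.61) ≈ 0.1572.
MPK > 0.129, so the economy is dynamically efficient (under-saving).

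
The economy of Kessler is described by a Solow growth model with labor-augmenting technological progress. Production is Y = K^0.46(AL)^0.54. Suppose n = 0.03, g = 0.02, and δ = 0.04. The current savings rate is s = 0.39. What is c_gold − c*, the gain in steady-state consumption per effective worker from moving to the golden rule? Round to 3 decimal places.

Break-even investment rate: n + g + δ = 0.03 + 0.02 + 0.04 = 0.09.
Current steady state (s = 0.39): k* = (0.39/0.09)^(1/0.54) ≈ 15.1112, y* = 15.1112^0.46 ≈ 3.4872, c* = (1−0.39)·3.4872 ≈ 2.1272.
At the golden rule the marginal product of capital equals n+g+δ: 0.46·k^(0.46−1) = 0.09. Solving, k_gold = (0.46/0.09)^(1/0.54) ≈ 20.5147.
y_gold = 20.5147^0.46 ≈ 4.0137, c_gold = y_gold − 0.09·k_gold ≈ 2.1674.
Gain: Δc = 2.1674 − 2.1272 ≈ 0.0402.

Δc ≈ 0.040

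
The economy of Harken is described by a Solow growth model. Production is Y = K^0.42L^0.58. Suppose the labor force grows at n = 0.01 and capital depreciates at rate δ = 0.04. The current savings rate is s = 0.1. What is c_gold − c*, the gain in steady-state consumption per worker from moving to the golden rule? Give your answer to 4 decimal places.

Δc ≈ 1.2218

Capital per worker breaks even when investment replaces (n + δ)·k; here n + δ = 0.05.
Current steady state (s = 0.1): k* = (0.1/0.05)^(1/0.58) ≈ 3.3038, y* = 3.3038^0.42 ≈ 1.6519, c* = (1−0.1)·1.6519 ≈ 1.4867.
Maximizing c = f(k) − (n+δ)·k gives f'(k) = n+δ, i.e. 0.42·k^(0.42−1) = 0.05, so k_gold = (0.42/0.05)^(1/0.58) ≈ 39.2270.
y_gold = 39.2270^0.42 ≈ 4.6699, c_gold = y_gold − 0.05·k_gold ≈ 2.7085.
Gain: Δc = 2.7085 − 1.4867 ≈ 1.2218.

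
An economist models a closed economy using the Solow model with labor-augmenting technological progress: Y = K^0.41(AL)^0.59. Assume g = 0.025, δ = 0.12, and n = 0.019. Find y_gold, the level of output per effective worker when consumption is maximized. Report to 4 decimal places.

The effective depreciation rate is n + g + δ = 0.019 + 0.025 + 0.12 = 0.164.
Maximizing c = f(k) − (n+g+δ)·k gives f'(k) = n+g+δ, i.e. 0.41·k^(0.41−1) = 0.164, so k_gold = (0.41/0.164)^(1/0.59) ≈ 4.7258.
Output: y_gold = k_gold^0.41 = 4.7258^0.41 ≈ 1.8903.

y_gold ≈ 1.8903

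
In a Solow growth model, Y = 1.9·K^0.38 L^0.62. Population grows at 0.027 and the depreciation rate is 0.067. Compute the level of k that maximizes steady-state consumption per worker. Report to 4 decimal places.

k_gold ≈ 26.7966

Capital per worker breaks even when investment replaces (n + δ)·k; here n + δ = 0.094.
At the golden rule the marginal product of capital equals n+δ: 0.38·1.9·k^(0.38−1) = 0.094. Solving, k_gold = (0.38·1.9/0.094)^(1/0.62) ≈ 26.7966.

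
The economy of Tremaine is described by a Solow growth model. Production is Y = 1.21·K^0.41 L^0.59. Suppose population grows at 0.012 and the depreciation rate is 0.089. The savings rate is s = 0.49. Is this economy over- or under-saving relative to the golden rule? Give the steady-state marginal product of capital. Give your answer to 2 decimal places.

Break-even investment rate: n + δ = 0.012 + 0.089 = 0.101.
Steady-state k*: s·A·k^0.41 = 0.101·k gives k* = (0.49·1.21/0.101)^(1/0.59) ≈ 20.0823.
MPK = 0.41·1.21·20.0823^(-0.59) ≈ 0.0845.
MPK < n+δ = 0.101, so the economy is dynamically inefficient (over-saving).

over-saving; MPK ≈ 0.08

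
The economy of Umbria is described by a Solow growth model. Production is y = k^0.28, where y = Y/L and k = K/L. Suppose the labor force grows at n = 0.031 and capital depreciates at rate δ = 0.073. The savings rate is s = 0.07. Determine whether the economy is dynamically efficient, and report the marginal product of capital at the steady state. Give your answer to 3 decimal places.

dynamically efficient; MPK ≈ 0.416

Break-even investment rate: n + δ = 0.031 + 0.073 = 0.104.
Steady-state k*: s·k^0.28 = 0.104·k gives k* = (0.07/0.104)^(1/0.72) ≈ 0.5770.
MPK = 0.28·0.5770^(-0.72) ≈ 0.4160.
MPK > n+δ = 0.104, so the economy is dynamically efficient (under-saving).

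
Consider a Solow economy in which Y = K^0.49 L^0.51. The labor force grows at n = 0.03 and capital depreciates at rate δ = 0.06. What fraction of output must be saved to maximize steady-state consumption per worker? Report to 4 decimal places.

s_gold = 0.4900

Break-even investment rate: n + δ = 0.03 + 0.06 = 0.09.
At the golden rule MPK = n+δ, and in any Cobb-Douglas steady state s = (n+δ)·k/y = MPK·k/y = capital's share 0.49.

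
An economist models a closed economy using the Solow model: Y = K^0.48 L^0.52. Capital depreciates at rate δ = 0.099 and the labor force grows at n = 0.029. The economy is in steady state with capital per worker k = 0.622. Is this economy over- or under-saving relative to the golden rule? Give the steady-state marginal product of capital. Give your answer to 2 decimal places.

n + δ = 0.029 + 0.099 = 0.128.
MPK = 0.48·k^(0.48−1) = 0.48·0.622^(-0.52) ≈ 0.6144.
MPK > 0.128, so the economy is dynamically efficient (under-saving).

under-saving; MPK ≈ 0.61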